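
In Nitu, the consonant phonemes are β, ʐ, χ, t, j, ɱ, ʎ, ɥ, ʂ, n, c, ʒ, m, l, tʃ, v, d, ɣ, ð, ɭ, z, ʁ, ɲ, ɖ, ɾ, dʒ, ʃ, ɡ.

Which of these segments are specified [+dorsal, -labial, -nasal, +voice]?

First, the [+dorsal] segments are /χ, j, ʎ, ɥ, c, ɣ, ʁ, ɲ, ɡ/.
Intersecting with [-labial] gives /χ, j, ʎ, c, ɣ, ʁ, ɲ, ɡ/.
Of those, [-nasal] gives /χ, j, ʎ, c, ɣ, ʁ, ɡ/.
Of those, [+voice] leaves /j, ʎ, ɣ, ʁ, ɡ/.

j, ʎ, ɣ, ʁ, ɡ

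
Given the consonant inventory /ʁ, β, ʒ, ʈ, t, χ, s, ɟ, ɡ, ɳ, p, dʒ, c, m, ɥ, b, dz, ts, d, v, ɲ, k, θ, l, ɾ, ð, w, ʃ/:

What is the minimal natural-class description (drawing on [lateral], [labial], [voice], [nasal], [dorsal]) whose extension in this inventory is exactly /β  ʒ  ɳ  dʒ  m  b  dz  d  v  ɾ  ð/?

[+voice, −lateral, −dorsal]

Every target segment is [+voice], [−lateral], [−dorsal]; each remaining inventory member fails at least one of these. Each conjunct is needed — [−lateral, −dorsal] alone would also admit /ʈ, t, s, p, …/; [+voice, −dorsal] alone would also admit /l/; [+voice, −lateral] alone would also admit /ʁ, ɟ, ɡ, ɥ, …/ — and no other combination of two listed features has exactly this extension, so three is the minimum.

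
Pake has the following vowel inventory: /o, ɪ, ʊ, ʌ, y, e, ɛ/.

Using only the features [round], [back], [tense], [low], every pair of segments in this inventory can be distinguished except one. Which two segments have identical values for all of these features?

ɪ, ɛ

Both /ɪ/ and /ɛ/ are [−round], [−back], [−tense], [−low]. Since the list omits [high] — which does distinguish the high front unrounded lax vowel from the mid front unrounded lax vowel — this pair collapses; all other pairs remain distinct.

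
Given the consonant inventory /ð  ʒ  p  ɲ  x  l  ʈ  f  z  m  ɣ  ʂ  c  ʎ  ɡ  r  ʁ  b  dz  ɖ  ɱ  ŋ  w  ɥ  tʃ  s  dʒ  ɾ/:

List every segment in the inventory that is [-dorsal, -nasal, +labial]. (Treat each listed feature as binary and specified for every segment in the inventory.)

p, f, b

First, the [-dorsal] segments are /ð, ʒ, p, l, ʈ, f, z, m, ʂ, r, b, dz, ɖ, ɱ, tʃ, s, dʒ, ɾ/.
Of those, [-nasal] gives /ð, ʒ, p, l, ʈ, f, z, ʂ, r, b, dz, ɖ, tʃ, s, dʒ, ɾ/.
Of those, [+labial] leaves /p, f, b/.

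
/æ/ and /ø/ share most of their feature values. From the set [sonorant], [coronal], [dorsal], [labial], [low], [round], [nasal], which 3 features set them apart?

[labial], [round], [low]

/æ/ (low front unrounded vowel) and /ø/ (mid front rounded tense vowel) agree on [+sonorant], [−coronal], [+dorsal], [−nasal]. They differ on [labial] (/æ/ [−], /ø/ [+]), [round] (/æ/ [−], /ø/ [+]), [low] (/æ/ [+], /ø/ [−]).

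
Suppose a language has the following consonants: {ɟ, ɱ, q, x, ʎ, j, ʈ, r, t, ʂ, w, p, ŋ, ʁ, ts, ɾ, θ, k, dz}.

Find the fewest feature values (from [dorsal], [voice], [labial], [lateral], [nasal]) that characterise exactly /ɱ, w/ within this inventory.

/ɱ, w/ are all [+voice], [+labial], and no other segment in the inventory matches both values. Dropping any one of them over-generates: [+labial] alone would also admit /p/; [+voice] alone would also admit /ɟ, ʎ, j, r, …/. No other single listed feature picks out exactly this set either, so fewer than two features will not do.

[+voice, +labial]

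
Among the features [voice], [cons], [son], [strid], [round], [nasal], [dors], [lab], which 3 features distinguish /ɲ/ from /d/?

/ɲ/ (palatal nasal) and /d/ (voiced alveolar stop) agree on [+voice], [+consonantal], [−strident], [−round], [−labial]. They differ on [sonorant] (/ɲ/ [+], /d/ [−]), [nasal] (/ɲ/ [+], /d/ [−]), [dorsal] (/ɲ/ [+], /d/ [−]).

[sonorant], [nasal], [dorsal]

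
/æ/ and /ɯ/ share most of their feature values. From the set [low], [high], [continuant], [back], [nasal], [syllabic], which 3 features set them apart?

/æ/ (low front unrounded vowel) and /ɯ/ (high back unrounded vowel) agree on [+continuant], [−nasal], [+syllabic]. They differ on [high] (/æ/ [−], /ɯ/ [+]), [low] (/æ/ [+], /ɯ/ [−]), [back] (/æ/ [−], /ɯ/ [+]).

[high], [low], [back]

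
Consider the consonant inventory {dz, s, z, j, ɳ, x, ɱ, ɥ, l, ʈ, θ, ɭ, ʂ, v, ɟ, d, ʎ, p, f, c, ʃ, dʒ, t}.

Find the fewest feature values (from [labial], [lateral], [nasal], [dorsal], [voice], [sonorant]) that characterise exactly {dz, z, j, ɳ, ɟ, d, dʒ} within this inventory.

The class [+voice], [−lateral], [−labial] has exactly /dz, z, j, ɳ, ɟ, d, dʒ/ as its extension in this inventory. No smaller conjunction from the listed features achieves this: [−lateral, −labial] alone would also admit /s, x, ʈ, θ, …/; [+voice, −labial] alone would also admit /l, ɭ, ʎ/; [+voice, −lateral] alone would also admit /ɱ, ɥ, v/; and checking the remaining two-feature bundles turns up none with this extension.

[+voice, −lateral, −labial]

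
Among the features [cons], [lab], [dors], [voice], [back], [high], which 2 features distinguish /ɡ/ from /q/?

[voice], [high]

The two segments share [+consonantal], [−labial], [+dorsal], [+back]. The only features from the list on which they differ: /ɡ/ is [+voice] while /q/ is [−voice]; /ɡ/ is [+high] while /q/ is [−high].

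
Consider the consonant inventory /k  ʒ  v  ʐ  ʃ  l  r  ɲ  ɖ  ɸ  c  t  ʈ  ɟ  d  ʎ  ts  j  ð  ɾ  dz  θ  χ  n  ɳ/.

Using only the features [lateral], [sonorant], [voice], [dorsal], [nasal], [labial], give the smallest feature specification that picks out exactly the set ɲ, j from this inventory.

[+sonorant, −lateral, +dorsal]

The class [+sonorant], [−lateral], [+dorsal] has exactly /ɲ, j/ as its extension in this inventory. No smaller conjunction from the listed features achieves this: [−lateral, +dorsal] alone would also admit /k, c, ɟ, χ/; [+sonorant, +dorsal] alone would also admit /ʎ/; [+sonorant, −lateral] alone would also admit /r, ɾ, n, ɳ/; and checking the remaining two-feature bundles turns up none with this extension.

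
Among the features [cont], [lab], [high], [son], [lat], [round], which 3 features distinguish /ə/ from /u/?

[labial], [round], [high]

/ə/ is the mid central vowel (schwa) and /u/ is the high back rounded tense vowel. Both are [+continuant], [+sonorant], [-lateral]. /ə/ is [-labial] while /u/ is [+labial]; /ə/ is [-round] while /u/ is [+round]; /ə/ is [-high] while /u/ is [+high], so the distinguishing features are [labial], [round], [high].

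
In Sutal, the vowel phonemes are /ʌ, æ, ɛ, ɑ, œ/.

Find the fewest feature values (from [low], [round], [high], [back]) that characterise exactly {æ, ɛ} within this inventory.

The class [-back], [-round] has exactly /æ, ɛ/ as its extension in this inventory. No smaller conjunction from the listed features achieves this: [-round] alone would also admit /ʌ, ɑ/; [-back] alone would also admit /œ/; and checking the remaining single features turns up none with this extension.

[-back, -round]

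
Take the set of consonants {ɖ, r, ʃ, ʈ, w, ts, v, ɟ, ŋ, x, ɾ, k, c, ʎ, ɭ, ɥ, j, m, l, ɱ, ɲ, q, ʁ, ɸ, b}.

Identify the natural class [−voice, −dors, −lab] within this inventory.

Eliminate segments failing any feature: /ɖ, r, w, v, ɟ, ŋ, ɾ, ʎ, ɭ, ɥ, j, m, l, ɱ, ɲ, ʁ, b/ are [+voice]; /x, k, c, q/ are [+dorsal]; /ɸ/ is [+labial]. The remaining /ʃ, ʈ, ts/ satisfy [−voice], [−dorsal], [−labial].

ʃ, ʈ, ts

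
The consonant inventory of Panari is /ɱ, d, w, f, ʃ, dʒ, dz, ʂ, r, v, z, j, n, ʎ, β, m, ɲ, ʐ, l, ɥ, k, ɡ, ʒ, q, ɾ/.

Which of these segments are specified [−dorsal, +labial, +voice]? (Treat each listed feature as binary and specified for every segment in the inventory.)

Checking each segment against [−dorsal], [+labial], [+voice]: /ɱ/ (labiodental nasal), /v/ (voiced labiodental fricative), /β/ (voiced bilabial fricative), /m/ (bilabial nasal) satisfy every feature; every other segment in the inventory fails at least one.

ɱ, v, β, m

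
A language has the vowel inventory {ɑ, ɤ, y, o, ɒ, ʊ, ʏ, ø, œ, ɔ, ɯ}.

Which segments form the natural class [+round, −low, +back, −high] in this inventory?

The [+round] segments are /y, o, ɒ, ʊ, ʏ, ø, œ, ɔ/.
Among these, [−low] gives /y, o, ʊ, ʏ, ø, œ, ɔ/.
Of those, [+back] gives /o, ʊ, ɔ/.
Of those, [−high] leaves /o, ɔ/.

o, ɔ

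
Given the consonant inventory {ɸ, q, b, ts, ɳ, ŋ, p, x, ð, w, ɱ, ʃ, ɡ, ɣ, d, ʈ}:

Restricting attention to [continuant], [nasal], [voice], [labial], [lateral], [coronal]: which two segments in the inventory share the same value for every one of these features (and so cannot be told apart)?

On the given features, /ʈ/ and /ts/ have an identical profile: [-continuant], [-nasal], [-voice], [-labial], [-lateral], [+coronal]. No other two segments in the inventory coincide on all 6 features. (They do differ in [strident], [delayed release] and [anterior], which are not among the given features.)

ʈ, ts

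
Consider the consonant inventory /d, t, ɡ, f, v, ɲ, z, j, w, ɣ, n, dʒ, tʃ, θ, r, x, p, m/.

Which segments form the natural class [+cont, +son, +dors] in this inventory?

Checking each segment against [+continuant], [+sonorant], [+dorsal]: /j/ (palatal glide), /w/ (labial-velar glide) satisfy every feature; every other segment in the inventory fails at least one.

j, w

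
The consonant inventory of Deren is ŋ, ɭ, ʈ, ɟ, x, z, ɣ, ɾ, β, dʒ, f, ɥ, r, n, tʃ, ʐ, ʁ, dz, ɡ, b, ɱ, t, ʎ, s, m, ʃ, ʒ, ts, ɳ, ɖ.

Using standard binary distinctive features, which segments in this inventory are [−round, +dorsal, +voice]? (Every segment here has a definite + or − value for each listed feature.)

Among the inventory, the [−round] segments are /ŋ, ɭ, ʈ, ɟ, x, z, ɣ, ɾ, β, dʒ, f, r, n, tʃ, ʐ, ʁ, dz, ɡ, b, ɱ, t, ʎ, s, m, ʃ, ʒ, ts, ɳ, ɖ/.
Of those, [+dorsal] gives /ŋ, ɟ, x, ɣ, ʁ, ɡ, ʎ/.
Intersecting with [+voice] leaves /ŋ, ɟ, ɣ, ʁ, ɡ, ʎ/.

ŋ, ɟ, ɣ, ʁ, ɡ, ʎ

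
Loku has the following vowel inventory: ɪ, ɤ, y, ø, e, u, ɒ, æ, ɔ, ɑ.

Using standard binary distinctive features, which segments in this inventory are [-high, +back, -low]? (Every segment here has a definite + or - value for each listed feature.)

Among the inventory, the [-high] segments are /ɤ, ø, e, ɒ, æ, ɔ, ɑ/.
Within that set, [+back] gives /ɤ, ɒ, ɔ, ɑ/.
Within that set, [-low] leaves /ɤ, ɔ/.

ɤ, ɔ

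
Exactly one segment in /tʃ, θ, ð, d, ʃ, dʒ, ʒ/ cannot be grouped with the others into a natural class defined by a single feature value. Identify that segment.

The remaining segments after removing /d/ share [+distributed]; /d/ (voiced alveolar stop) is [−distributed]. For every other candidate removal, the leftover set fails to share any single feature value that the removed segment lacks.

d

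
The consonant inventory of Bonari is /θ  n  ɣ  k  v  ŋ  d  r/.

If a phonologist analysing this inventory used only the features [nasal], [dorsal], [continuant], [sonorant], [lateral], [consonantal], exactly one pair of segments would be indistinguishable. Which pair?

θ, v

Both /θ/ and /v/ are [-nasal], [-dorsal], [+continuant], [-sonorant], [-lateral], [+consonantal]. Since the list omits [voice], [labial] and [coronal] — which do distinguish the voiceless dental fricative from the voiced labiodental fricative — this pair collapses; all other pairs remain distinct.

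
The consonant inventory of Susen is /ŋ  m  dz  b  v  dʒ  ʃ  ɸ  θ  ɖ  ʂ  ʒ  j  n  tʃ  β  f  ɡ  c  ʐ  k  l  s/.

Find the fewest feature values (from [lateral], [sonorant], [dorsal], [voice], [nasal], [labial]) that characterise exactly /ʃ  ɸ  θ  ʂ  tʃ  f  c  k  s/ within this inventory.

[−voice]

/ʃ, ɸ, θ, ʂ, tʃ, f, c, k, s/ are exactly the [−voice] segments in the inventory, so a single feature suffices.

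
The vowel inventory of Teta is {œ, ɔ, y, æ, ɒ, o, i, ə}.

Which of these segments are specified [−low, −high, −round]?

ə

Among the inventory, the [−low] segments are /œ, ɔ, y, o, i, ə/.
Among these, [−high] gives /œ, ɔ, o, ə/.
Then [−round] leaves /ə/.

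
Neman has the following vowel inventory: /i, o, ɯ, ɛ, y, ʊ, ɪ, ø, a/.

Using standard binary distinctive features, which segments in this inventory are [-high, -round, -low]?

Eliminate segments failing any feature: /i, ɯ, y, ʊ, ɪ/ are [+high]; /o, ø/ are [+round]; /a/ is [+low]. The remaining /ɛ/ satisfy [-high], [-round], [-low].

ɛ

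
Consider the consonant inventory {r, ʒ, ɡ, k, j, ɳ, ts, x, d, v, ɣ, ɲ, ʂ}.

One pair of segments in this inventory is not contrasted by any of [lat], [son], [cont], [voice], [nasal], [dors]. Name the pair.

On the given features, /ʒ/ and /v/ have an identical profile: [−lateral], [−sonorant], [+continuant], [+voice], [−nasal], [−dorsal]. No other two segments in the inventory coincide on all 6 features. (They do differ in [labial] and [coronal], which are not among the given features.)

ʒ, v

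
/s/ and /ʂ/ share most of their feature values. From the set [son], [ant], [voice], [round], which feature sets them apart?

[anterior]

The two segments share [-sonorant], [-voice], [-round]. The only feature from the list on which they differ: /s/ is [+anterior] while /ʂ/ is [-anterior].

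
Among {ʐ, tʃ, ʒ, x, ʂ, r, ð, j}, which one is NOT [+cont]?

/tʃ/ is the voiceless postalveolar affricate, which is [−continuant]; the rest — /ʐ, ð, j, ʂ, x, ʒ, r/ — are [+continuant].

tʃ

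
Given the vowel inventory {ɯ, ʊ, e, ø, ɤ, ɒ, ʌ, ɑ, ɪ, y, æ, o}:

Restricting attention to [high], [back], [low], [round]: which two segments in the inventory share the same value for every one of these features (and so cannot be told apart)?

ɤ, ʌ

On the given features, /ɤ/ and /ʌ/ have an identical profile: [−high], [+back], [−low], [−round]. No other two segments in the inventory coincide on all 4 features. (They do differ in [tense], which is not among the given features.)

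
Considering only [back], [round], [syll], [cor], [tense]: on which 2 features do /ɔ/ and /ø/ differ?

[back], [tense]

/ɔ/ is the mid back rounded lax vowel and /ø/ is the mid front rounded tense vowel. Both are [+round], [+syllabic], [−coronal]. /ɔ/ is [+back] while /ø/ is [−back]; /ɔ/ is [−tense] while /ø/ is [+tense], so the distinguishing features are [back], [tense].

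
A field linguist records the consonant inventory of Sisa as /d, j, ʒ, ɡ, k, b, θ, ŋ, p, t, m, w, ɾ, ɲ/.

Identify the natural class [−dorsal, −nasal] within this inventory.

Eliminate segments failing any feature: /j, ɡ, k, ŋ, w, ɲ/ are [+dorsal]; /m/ is [+nasal]. The remaining /d, ʒ, b, θ, p, t, ɾ/ satisfy [−dorsal], [−nasal].

d, ʒ, b, θ, p, t, ɾ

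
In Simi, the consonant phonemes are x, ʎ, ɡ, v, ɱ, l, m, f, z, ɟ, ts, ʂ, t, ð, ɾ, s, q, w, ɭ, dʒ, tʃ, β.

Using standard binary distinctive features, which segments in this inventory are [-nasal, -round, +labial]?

v, f, β

Checking each segment against [-nasal], [-round], [+labial]: /v/ (voiced labiodental fricative), /f/ (voiceless labiodental fricative), /β/ (voiced bilabial fricative) satisfy every feature; every other segment in the inventory fails at least one.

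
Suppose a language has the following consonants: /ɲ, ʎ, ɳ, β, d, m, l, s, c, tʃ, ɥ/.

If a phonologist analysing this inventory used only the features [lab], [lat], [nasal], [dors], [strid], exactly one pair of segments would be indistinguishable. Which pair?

Both /s/ and /tʃ/ are [−labial], [−lateral], [−nasal], [−dorsal], [+strident]. Since the list omits [continuant], [anterior] and [distributed] — which do distinguish the voiceless alveolar fricative from the voiceless postalveolar affricate — this pair collapses; all other pairs remain distinct.

s, tʃ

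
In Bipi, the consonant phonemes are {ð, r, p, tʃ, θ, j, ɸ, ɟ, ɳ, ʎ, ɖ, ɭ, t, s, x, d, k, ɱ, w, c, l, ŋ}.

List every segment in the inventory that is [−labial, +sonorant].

Eliminate segments failing any feature: /ð, tʃ, θ, ɟ, ɖ, t, s, x, d, k, c/ are [−sonorant]; /p, ɸ, ɱ, w/ are [+labial]. The remaining /r, j, ɳ, ʎ, ɭ, l, ŋ/ satisfy [−labial], [+sonorant].

r, j, ɳ, ʎ, ɭ, l, ŋ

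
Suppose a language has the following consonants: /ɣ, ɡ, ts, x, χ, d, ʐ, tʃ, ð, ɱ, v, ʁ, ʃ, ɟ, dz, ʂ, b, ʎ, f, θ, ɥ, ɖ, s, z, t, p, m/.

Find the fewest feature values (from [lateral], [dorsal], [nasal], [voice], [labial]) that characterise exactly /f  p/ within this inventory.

/f, p/ are all [−voice], [+labial], and no other segment in the inventory matches both values. Dropping any one of them over-generates: [+labial] alone would also admit /ɱ, v, b, ɥ, …/; [−voice] alone would also admit /ts, x, χ, tʃ, …/. No other single listed feature picks out exactly this set either, so fewer than two features will not do.

[−voice, +labial]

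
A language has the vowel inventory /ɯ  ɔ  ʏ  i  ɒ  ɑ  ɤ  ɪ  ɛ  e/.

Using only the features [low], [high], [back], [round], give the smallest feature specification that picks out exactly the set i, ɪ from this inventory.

[+high, -back, -round]

Every target segment is [+high], [-back], [-round]; each remaining inventory member fails at least one of these. Each conjunct is needed — [-back, -round] alone would also admit /ɛ, e/; [+high, -round] alone would also admit /ɯ/; [+high, -back] alone would also admit /ʏ/ — and no other combination of two listed features has exactly this extension, so three is the minimum.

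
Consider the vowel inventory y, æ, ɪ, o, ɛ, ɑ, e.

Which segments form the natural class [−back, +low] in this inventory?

æ

Checking each segment against [−back], [+low]: /æ/ (low front unrounded vowel) satisfies every feature; every other segment in the inventory fails at least one.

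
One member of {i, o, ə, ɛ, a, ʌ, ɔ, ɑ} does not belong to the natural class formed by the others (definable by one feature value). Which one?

i

/ɑ, o, ə, ɔ, ɛ, ʌ, a/ are all [-high], but /i/ (high front unrounded tense vowel) is [+high]. No other single segment can be removed to leave a set sharing one feature value that the removed segment lacks, so /i/ is the odd one out.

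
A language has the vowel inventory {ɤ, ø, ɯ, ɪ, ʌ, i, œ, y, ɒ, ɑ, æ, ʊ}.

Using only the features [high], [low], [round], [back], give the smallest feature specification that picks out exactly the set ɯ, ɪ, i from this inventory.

[+high, −round]

/ɯ, ɪ, i/ are all [+high], [−round], and no other segment in the inventory matches both values. Dropping any one of them over-generates: [−round] alone would also admit /ɤ, ʌ, ɑ, æ/; [+high] alone would also admit /y, ʊ/. No other single listed feature picks out exactly this set either, so fewer than two features will not do.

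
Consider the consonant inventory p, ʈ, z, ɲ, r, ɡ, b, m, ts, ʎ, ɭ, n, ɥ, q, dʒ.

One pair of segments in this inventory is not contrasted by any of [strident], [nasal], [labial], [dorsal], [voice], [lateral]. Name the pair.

/dʒ/ (voiced postalveolar affricate) and /z/ (voiced alveolar fricative) are both [+strident], [−nasal], [−labial], [−dorsal], [+voice], [−lateral], so none of the listed features separates them. (They do differ in [continuant], [anterior] and [distributed], which are not among the given features.) Every other pair in the inventory differs on at least one listed feature.

dʒ, z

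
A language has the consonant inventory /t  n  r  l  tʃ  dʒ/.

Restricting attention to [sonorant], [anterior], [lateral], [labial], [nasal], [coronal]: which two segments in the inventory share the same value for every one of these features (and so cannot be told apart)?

tʃ, dʒ

Both /tʃ/ and /dʒ/ are [−sonorant], [−anterior], [−lateral], [−labial], [−nasal], [+coronal]. Since the list omits [voice] — which does distinguish the voiceless postalveolar affricate from the voiced postalveolar affricate — this pair collapses; all other pairs remain distinct.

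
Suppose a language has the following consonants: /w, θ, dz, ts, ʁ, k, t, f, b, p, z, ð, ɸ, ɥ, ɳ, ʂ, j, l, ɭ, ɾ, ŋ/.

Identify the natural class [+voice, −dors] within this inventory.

Among the inventory, the [+voice] segments are /w, dz, ʁ, b, z, ð, ɥ, ɳ, j, l, ɭ, ɾ, ŋ/.
Within that set, [−dorsal] leaves /dz, b, z, ð, ɳ, l, ɭ, ɾ/.

dz, b, z, ð, ɳ, l, ɭ, ɾ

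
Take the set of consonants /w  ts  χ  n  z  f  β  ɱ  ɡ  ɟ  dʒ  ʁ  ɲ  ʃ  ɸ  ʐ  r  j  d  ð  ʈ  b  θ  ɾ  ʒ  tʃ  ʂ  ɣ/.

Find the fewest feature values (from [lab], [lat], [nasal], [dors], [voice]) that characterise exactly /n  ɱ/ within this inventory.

/n, ɱ/ are all [+nasal], [-dorsal], and no other segment in the inventory matches both values. Dropping any one of them over-generates: [-dorsal] alone would also admit /ts, z, f, β, …/; [+nasal] alone would also admit /ɲ/. No other single listed feature picks out exactly this set either, so fewer than two features will not do.

[+nasal, -dors]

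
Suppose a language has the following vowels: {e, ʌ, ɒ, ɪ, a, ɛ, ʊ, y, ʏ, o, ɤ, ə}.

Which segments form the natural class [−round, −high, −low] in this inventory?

Eliminate segments failing any feature: /ɒ, ʊ, y, ʏ, o/ are [+round]; /ɪ/ is [+high]; /a/ is [+low]. The remaining /e, ʌ, ɛ, ɤ, ə/ satisfy [−round], [−high], [−low].

e, ʌ, ɛ, ɤ, ə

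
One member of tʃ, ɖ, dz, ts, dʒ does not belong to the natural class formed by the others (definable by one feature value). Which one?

[delayed release] (equivalently [strident]) groups all but one: /ts, dʒ, dz, tʃ/ share [+delayed release] while /ɖ/ (voiced retroflex stop) alone is [-delayed release]. Removing any other segment would not leave a single-feature class that excludes it.

ɖ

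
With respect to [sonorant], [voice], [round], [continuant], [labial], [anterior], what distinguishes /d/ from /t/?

[voice]

/d/ is the voiced alveolar stop and /t/ is the voiceless alveolar stop. Both are [−sonorant], [−round], [−continuant], [−labial], [+anterior]. /d/ is [+voice] while /t/ is [−voice], so the distinguishing feature is [voice].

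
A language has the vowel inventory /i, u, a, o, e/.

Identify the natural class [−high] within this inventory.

a, o, e

The feature [high] marks segments produced with the tongue body raised. In this inventory /a, o, e/ lack that property, so they are [−high]; /i, u/ are [+high].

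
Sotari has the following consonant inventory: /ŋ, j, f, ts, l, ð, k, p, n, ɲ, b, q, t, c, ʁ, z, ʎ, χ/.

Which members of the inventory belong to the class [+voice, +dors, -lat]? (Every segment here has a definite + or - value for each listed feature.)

Eliminate segments failing any feature: /f, ts, k, p, q, t, c, χ/ are [-voice]; /l, ð, n, b, z/ are [-dorsal]; /ʎ/ is [+lateral]. The remaining /ŋ, j, ɲ, ʁ/ satisfy [+voice], [+dorsal], [-lateral].

ŋ, j, ɲ, ʁ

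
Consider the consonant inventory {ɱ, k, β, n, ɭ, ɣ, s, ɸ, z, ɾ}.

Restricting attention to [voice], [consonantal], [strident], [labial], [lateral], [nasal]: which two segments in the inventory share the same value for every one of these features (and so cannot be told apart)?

/ɣ/ (voiced velar fricative) and /ɾ/ (alveolar tap) are both [+voice], [+consonantal], [-strident], [-labial], [-lateral], [-nasal], so none of the listed features separates them. (They do differ in [sonorant], [coronal] and [dorsal], which are not among the given features.) Every other pair in the inventory differs on at least one listed feature.

ɣ, ɾ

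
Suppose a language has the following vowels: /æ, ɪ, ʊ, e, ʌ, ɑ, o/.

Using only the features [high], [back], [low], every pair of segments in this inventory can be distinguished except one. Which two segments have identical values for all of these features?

ʌ, o

On the given features, /ʌ/ and /o/ have an identical profile: [−high], [+back], [−low]. No other two segments in the inventory coincide on all 3 features. (They do differ in [labial], [round] and [tense], which are not among the given features.)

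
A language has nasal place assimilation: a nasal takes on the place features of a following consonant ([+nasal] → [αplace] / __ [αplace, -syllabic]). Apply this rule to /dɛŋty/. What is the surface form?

[dɛnty]

The only nasal preceding a consonant is /ŋ/ before /t/. /t/ is [+coronal], so /ŋ/ → /n/, giving [dɛnty].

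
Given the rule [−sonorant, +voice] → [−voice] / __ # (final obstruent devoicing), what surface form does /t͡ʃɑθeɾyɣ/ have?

[t͡ʃɑθeɾyx]

/ɣ/ satisfies [−sonorant, +voice] and sits in __ #. The [−voice] counterpart of the voiced velar fricative is /x/. Other segments in /t͡ʃɑθeɾyɣ/ either fail the structural description or are not in the environment, so the surface form is [t͡ʃɑθeɾyx].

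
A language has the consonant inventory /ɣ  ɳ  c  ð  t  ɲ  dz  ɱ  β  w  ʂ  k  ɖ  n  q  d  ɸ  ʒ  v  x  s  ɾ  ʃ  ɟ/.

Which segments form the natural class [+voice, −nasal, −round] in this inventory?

ɣ, ð, dz, β, ɖ, d, ʒ, v, ɾ, ɟ

Eliminate segments failing any feature: /ɳ, ɲ, ɱ, n/ are [+nasal]; /c, t, ʂ, k, q, ɸ, x, s, ʃ/ are [−voice]; /w/ is [+round]. The remaining /ɣ, ð, dz, β, ɖ, d, ʒ, v, ɾ, ɟ/ satisfy [+voice], [−nasal], [−round].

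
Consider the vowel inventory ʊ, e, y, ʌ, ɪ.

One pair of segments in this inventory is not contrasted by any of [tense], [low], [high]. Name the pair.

Both /ɪ/ and /ʊ/ are [-tense], [-low], [+high]. Since the list omits [labial], [round] and [back] — which do distinguish the high front unrounded lax vowel from the high back rounded lax vowel — this pair collapses; all other pairs remain distinct.

ɪ, ʊ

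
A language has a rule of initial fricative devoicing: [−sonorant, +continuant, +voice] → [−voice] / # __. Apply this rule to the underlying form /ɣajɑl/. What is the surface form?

Only the initial segment /ɣ/ is both word-initial and matches the structural description. It is a voiced velar fricative, so [−sonorant, +continuant, +voice] holds; changing it to [−voice] with all other features held fixed yields /x/ (voiceless velar fricative). No other segment meets both the structural description and the environment, so the output is [xajɑl].

[xajɑl]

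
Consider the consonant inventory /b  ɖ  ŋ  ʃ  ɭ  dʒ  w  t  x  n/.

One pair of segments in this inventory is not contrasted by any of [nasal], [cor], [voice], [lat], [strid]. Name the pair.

w, b

/w/ (labial-velar glide) and /b/ (voiced bilabial stop) are both [−nasal], [−coronal], [+voice], [−lateral], [−strident], so none of the listed features separates them. (They do differ in [sonorant], [continuant], [round] and [dorsal], which are not among the given features.) Every other pair in the inventory differs on at least one listed feature.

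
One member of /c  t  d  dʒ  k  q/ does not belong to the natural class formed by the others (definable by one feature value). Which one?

The remaining segments after removing /dʒ/ share [-delayed release]; /dʒ/ (voiced postalveolar affricate) is [+delayed release]. For every other candidate removal, the leftover set fails to share any single feature value that the removed segment lacks.

dʒ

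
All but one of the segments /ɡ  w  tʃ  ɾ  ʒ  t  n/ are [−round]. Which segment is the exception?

w

/t, ʒ, ɾ, ɡ, n, tʃ/ are all [−round]; /w/ (labial-velar glide) is [+round].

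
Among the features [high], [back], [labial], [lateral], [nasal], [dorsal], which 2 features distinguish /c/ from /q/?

[high], [back]

/c/ is the voiceless palatal stop and /q/ is the voiceless uvular stop. Both are [-labial], [-lateral], [-nasal], [+dorsal]. /c/ is [+high] while /q/ is [-high]; /c/ is [-back] while /q/ is [+back], so the distinguishing features are [high], [back].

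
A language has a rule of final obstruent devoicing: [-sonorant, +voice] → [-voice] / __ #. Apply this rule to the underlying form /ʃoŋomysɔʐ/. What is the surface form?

[ʃoŋomysɔʂ]

/ʐ/ satisfies [-sonorant, +voice] and sits in __ #. The [-voice] counterpart of the voiced retroflex fricative is /ʂ/. Other segments in /ʃoŋomysɔʐ/ either fail the structural description or are not in the environment, so the surface form is [ʃoŋomysɔʂ].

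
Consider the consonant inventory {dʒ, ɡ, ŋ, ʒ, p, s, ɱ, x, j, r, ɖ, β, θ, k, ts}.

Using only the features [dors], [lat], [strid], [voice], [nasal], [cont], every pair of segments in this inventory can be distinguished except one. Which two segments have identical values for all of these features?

r, β

/r/ (alveolar trill) and /β/ (voiced bilabial fricative) are both [-dorsal], [-lateral], [-strident], [+voice], [-nasal], [+continuant], so none of the listed features separates them. (They do differ in [sonorant], [labial] and [coronal], which are not among the given features.) Every other pair in the inventory differs on at least one listed feature.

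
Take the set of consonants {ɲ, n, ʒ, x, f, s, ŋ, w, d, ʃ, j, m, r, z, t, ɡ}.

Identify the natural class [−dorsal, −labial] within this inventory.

n, ʒ, s, d, ʃ, r, z, t

Eliminate segments failing any feature: /ɲ, x, ŋ, w, j, ɡ/ are [+dorsal]; /f, m/ are [+labial]. The remaining /n, ʒ, s, d, ʃ, r, z, t/ satisfy [−dorsal], [−labial].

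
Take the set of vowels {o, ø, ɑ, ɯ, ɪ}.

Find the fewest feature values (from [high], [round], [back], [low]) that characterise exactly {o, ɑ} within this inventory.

[−high, +back]

The class [−high], [+back] has exactly /o, ɑ/ as its extension in this inventory. No smaller conjunction from the listed features achieves this: [+back] alone would also admit /ɯ/; [−high] alone would also admit /ø/; and checking the remaining single features turns up none with this extension.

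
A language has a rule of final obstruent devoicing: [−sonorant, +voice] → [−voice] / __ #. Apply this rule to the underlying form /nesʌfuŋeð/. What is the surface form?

The only segment in the rule's environment that also matches [−sonorant, +voice] is /ð/. Applying [−voice] turns the voiced dental fricative into /θ/ (voiceless dental fricative), giving [nesʌfuŋeθ].

[nesʌfuŋeθ]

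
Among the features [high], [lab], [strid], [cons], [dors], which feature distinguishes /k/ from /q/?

/k/ (voiceless velar stop) and /q/ (voiceless uvular stop) agree on [−labial], [−strident], [+consonantal], [+dorsal]. They differ on [high] (/k/ [+], /q/ [−]).

[high]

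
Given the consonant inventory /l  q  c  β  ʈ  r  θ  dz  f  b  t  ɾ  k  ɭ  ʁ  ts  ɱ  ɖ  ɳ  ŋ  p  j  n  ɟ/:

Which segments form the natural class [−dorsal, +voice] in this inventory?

First, the [−dorsal] segments are /l, β, ʈ, r, θ, dz, f, b, t, ɾ, ɭ, ts, ɱ, ɖ, ɳ, p, n/.
Within that set, [+voice] leaves /l, β, r, dz, b, ɾ, ɭ, ɱ, ɖ, ɳ, n/.

l, β, r, dz, b, ɾ, ɭ, ɱ, ɖ, ɳ, n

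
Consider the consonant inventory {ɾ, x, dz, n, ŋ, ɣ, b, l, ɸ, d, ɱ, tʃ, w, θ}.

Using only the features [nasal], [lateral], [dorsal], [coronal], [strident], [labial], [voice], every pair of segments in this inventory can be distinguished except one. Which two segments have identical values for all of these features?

ɾ, d

Both /ɾ/ and /d/ are [−nasal], [−lateral], [−dorsal], [+coronal], [−strident], [−labial], [+voice]. Since the list omits [sonorant] — which does distinguish the alveolar tap from the voiced alveolar stop — this pair collapses; all other pairs remain distinct.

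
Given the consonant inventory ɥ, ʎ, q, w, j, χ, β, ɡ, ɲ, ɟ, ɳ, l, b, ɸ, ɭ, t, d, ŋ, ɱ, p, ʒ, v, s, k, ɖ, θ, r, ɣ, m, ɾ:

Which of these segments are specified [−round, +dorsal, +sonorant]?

Checking each segment against [−round], [+dorsal], [+sonorant]: /ʎ/ (palatal lateral approximant), /j/ (palatal glide), /ɲ/ (palatal nasal), /ŋ/ (velar nasal) satisfy every feature; every other segment in the inventory fails at least one.

ʎ, j, ɲ, ŋ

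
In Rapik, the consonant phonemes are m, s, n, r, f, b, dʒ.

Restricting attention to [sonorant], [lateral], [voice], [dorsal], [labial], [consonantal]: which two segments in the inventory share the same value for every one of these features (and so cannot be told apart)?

/n/ (alveolar nasal) and /r/ (alveolar trill) are both [+sonorant], [-lateral], [+voice], [-dorsal], [-labial], [+consonantal], so none of the listed features separates them. (They do differ in [nasal] and [continuant], which are not among the given features.) Every other pair in the inventory differs on at least one listed feature.

n, r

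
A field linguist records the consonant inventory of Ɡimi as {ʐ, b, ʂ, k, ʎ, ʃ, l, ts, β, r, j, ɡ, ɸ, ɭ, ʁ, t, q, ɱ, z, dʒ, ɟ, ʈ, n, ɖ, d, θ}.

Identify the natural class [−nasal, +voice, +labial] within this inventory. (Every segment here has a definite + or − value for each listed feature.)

b, β

The [−nasal] segments are /ʐ, b, ʂ, k, ʎ, ʃ, l, ts, β, r, j, ɡ, ɸ, ɭ, ʁ, t, q, z, dʒ, ɟ, ʈ, ɖ, d, θ/.
Within that set, [+voice] gives /ʐ, b, ʎ, l, β, r, j, ɡ, ɭ, ʁ, z, dʒ, ɟ, ɖ, d/.
Of those, [+labial] leaves /b, β/.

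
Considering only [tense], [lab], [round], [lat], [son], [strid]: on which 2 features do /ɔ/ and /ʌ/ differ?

[labial], [round]

The two segments share [-tense], [-lateral], [+sonorant], [-strident]. The only features from the list on which they differ: /ɔ/ is [+labial] while /ʌ/ is [-labial]; /ɔ/ is [+round] while /ʌ/ is [-round].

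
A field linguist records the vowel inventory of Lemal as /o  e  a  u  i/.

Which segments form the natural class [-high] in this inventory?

The feature [high] marks segments produced with the tongue body raised. In this inventory /o, e, a/ lack that property, so they are [-high]; /u, i/ are [+high].

o, e, a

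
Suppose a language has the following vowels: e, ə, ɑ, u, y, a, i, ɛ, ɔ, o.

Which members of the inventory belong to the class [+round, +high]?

u, y

Checking each segment against [+round], [+high]: /u/ (high back rounded tense vowel), /y/ (high front rounded tense vowel) satisfy every feature; every other segment in the inventory fails at least one.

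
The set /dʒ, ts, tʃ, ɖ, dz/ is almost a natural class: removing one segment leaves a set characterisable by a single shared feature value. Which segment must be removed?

/ts, dz, dʒ, tʃ/ are all [+delayed release], but /ɖ/ (voiced retroflex stop) is [−delayed release]. No other single segment can be removed to leave a set sharing one feature value that the removed segment lacks, so /ɖ/ is the odd one out.

ɖ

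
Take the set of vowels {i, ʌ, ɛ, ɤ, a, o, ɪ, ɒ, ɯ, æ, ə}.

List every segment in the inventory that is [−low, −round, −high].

ʌ, ɛ, ɤ, ə

Checking each segment against [−low], [−round], [−high]: /ʌ/ (mid back unrounded lax vowel), /ɛ/ (mid front unrounded lax vowel), /ɤ/ (mid back unrounded tense vowel), /ə/ (mid central vowel (schwa)) satisfy every feature; every other segment in the inventory fails at least one.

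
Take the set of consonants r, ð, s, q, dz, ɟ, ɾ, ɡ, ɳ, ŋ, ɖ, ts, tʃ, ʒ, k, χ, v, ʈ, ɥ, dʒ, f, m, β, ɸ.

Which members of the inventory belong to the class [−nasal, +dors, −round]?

Eliminate segments failing any feature: /r, ð, s, dz, ɾ, ɖ, ts, tʃ, ʒ, v, ʈ, dʒ, f, β, ɸ/ are [−dorsal]; /ɳ, ŋ, m/ are [+nasal]; /ɥ/ is [+round]. The remaining /q, ɟ, ɡ, k, χ/ satisfy [−nasal], [+dorsal], [−round].

q, ɟ, ɡ, k, χ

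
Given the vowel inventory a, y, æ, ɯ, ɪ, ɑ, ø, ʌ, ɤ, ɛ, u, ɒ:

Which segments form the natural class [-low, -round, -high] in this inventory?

Checking each segment against [-low], [-round], [-high]: /ʌ/ (mid back unrounded lax vowel), /ɤ/ (mid back unrounded tense vowel), /ɛ/ (mid front unrounded lax vowel) satisfy every feature; every other segment in the inventory fails at least one.

ʌ, ɤ, ɛ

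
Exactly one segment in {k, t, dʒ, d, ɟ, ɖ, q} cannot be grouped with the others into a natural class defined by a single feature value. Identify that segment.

/q, d, t, ɖ, ɟ, k/ are all [−delayed release], but /dʒ/ (voiced postalveolar affricate) is [+delayed release]. No other single segment can be removed to leave a set sharing one feature value that the removed segment lacks, so /dʒ/ is the odd one out.

dʒ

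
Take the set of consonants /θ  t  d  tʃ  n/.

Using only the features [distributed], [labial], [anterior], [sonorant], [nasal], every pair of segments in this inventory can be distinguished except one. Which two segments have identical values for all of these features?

t, d

Both /t/ and /d/ are [−distributed], [−labial], [+anterior], [−sonorant], [−nasal]. Since the list omits [voice] — which does distinguish the voiceless alveolar stop from the voiced alveolar stop — this pair collapses; all other pairs remain distinct.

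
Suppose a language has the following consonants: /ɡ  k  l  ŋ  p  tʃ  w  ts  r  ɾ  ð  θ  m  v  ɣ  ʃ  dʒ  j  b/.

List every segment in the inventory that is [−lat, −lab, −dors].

tʃ, ts, r, ɾ, ð, θ, ʃ, dʒ

The [−lateral] segments are /ɡ, k, ŋ, p, tʃ, w, ts, r, ɾ, ð, θ, m, v, ɣ, ʃ, dʒ, j, b/.
Intersecting with [−labial] gives /ɡ, k, ŋ, tʃ, ts, r, ɾ, ð, θ, ɣ, ʃ, dʒ, j/.
Among these, [−dorsal] leaves /tʃ, ts, r, ɾ, ð, θ, ʃ, dʒ/.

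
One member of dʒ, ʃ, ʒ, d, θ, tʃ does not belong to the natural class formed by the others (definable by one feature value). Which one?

d

The remaining segments after removing /d/ share [+distributed]; /d/ (voiced alveolar stop) is [−distributed]. For every other candidate removal, the leftover set fails to share any single feature value that the removed segment lacks.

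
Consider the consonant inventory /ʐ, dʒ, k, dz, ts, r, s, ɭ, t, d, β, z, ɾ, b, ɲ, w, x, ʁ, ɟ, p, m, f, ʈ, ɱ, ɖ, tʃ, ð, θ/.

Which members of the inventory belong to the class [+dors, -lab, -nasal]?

k, x, ʁ, ɟ

Eliminate segments failing any feature: /ʐ, dʒ, dz, ts, r, s, ɭ, t, d, β, z, ɾ, b, p, m, f, ʈ, ɱ, ɖ, tʃ, ð, θ/ are [-dorsal]; /ɲ/ is [+nasal]; /w/ is [+labial]. The remaining /k, x, ʁ, ɟ/ satisfy [+dorsal], [-labial], [-nasal].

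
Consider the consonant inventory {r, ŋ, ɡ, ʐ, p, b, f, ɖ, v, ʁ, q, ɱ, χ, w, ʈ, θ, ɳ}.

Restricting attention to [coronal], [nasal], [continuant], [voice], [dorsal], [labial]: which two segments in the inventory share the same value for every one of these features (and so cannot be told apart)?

ʐ, r

On the given features, /ʐ/ and /r/ have an identical profile: [+coronal], [-nasal], [+continuant], [+voice], [-dorsal], [-labial]. No other two segments in the inventory coincide on all 6 features. (They do differ in [sonorant], [strident] and [anterior], which are not among the given features.)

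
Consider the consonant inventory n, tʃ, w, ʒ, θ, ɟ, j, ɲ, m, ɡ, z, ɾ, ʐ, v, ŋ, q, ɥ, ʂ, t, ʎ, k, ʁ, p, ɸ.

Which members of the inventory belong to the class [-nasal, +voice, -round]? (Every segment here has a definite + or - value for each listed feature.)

ʒ, ɟ, j, ɡ, z, ɾ, ʐ, v, ʎ, ʁ

Checking each segment against [-nasal], [+voice], [-round]: /ʒ/ (voiced postalveolar fricative), /ɟ/ (voiced palatal stop), /j/ (palatal glide), /ɡ/ (voiced velar stop), /z/ (voiced alveolar fricative), /ɾ/ (alveolar tap), among others, satisfy every feature; every other segment in the inventory fails at least one.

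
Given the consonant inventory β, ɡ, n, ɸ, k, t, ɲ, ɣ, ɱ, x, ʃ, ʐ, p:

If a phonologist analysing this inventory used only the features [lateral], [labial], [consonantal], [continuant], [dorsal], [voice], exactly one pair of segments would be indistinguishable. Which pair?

ɲ, ɡ

Both /ɲ/ and /ɡ/ are [−lateral], [−labial], [+consonantal], [−continuant], [+dorsal], [+voice]. Since the list omits [sonorant], [nasal] and [back] — which do distinguish the palatal nasal from the voiced velar stop — this pair collapses; all other pairs remain distinct.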